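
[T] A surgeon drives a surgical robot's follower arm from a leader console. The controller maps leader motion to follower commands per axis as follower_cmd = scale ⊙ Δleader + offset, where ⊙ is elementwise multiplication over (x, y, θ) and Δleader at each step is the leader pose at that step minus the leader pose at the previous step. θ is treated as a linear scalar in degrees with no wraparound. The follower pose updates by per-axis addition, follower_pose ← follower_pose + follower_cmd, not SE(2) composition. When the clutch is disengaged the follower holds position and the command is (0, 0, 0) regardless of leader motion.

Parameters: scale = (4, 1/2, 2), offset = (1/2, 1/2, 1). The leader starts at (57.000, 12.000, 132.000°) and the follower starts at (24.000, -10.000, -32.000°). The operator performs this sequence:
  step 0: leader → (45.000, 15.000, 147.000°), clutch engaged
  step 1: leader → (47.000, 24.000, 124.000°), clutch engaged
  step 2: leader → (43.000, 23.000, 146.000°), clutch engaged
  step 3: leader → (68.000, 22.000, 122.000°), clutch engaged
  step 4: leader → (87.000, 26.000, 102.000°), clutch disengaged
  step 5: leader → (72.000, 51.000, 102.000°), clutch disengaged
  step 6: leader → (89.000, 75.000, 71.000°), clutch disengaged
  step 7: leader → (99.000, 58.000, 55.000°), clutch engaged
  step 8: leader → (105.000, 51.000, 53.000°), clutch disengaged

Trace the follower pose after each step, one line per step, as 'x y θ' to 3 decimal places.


-23.500 -8.000 -1.000
-15.000 -3.000 -46.000
-30.500 -3.000 -1.000
70.000 -3.000 -48.000
70.000 -3.000 -48.000
70.000 -3.000 -48.000
70.000 -3.000 -48.000
110.500 -11.000 -79.000
110.500 -11.000 -79.000

step 0: Δleader=(-12.000, 3.000, 15.000°), engaged; cmd=(-47.500, 2.000, 31.000°) → follower=(-23.500, -8.000, -1.000°)
step 1: Δleader=(2.000, 9.000, -23.000°), engaged; cmd=(8.500, 5.000, -45.000°) → follower=(-15.000, -3.000, -46.000°)
step 2: Δleader=(-4.000, -1.000, 22.000°), engaged; cmd=(-15.500, 0.000, 45.000°) → follower=(-30.500, -3.000, -1.000°)
step 3: Δleader=(25.000, -1.000, -24.000°), engaged; cmd=(100.500, 0.000, -47.000°) → follower=(70.000, -3.000, -48.000°)
step 4: Δleader=(19.000, 4.000, -20.000°), disengaged; cmd=(0,0,0) → follower holds at (70.000, -3.000, -48.000°)
step 5: Δleader=(-15.000, 25.000, 0.000°), disengaged; cmd=(0,0,0) → follower holds at (70.000, -3.000, -48.000°)
step 6: Δleader=(17.000, 24.000, -31.000°), disengaged; cmd=(0,0,0) → follower holds at (70.000, -3.000, -48.000°)
step 7: Δleader=(10.000, -17.000, -16.000°), engaged; cmd=(40.500, -8.000, -31.000°) → follower=(110.500, -11.000, -79.000°)
step 8: Δleader=(6.000, -7.000, -2.000°), disengaged; cmd=(0,0,0) → follower holds at (110.500, -11.000, -79.000°)


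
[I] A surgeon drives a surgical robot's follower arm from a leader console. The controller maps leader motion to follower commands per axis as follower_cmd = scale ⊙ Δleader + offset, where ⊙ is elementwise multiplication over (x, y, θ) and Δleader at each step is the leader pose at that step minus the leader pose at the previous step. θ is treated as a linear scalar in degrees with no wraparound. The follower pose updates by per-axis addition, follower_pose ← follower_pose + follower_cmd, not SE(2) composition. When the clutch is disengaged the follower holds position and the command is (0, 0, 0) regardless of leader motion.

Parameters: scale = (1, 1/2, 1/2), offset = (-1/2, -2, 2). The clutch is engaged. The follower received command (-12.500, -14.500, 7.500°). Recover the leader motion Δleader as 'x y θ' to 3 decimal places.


-12.000 -25.000 11.000

axis x: (-12.500 − -1/2) / (1) = -12.000
axis y: (-14.500 − -2) / (1/2) = -25.000
axis θ: (7.500 − 2) / (1/2) = 11.000


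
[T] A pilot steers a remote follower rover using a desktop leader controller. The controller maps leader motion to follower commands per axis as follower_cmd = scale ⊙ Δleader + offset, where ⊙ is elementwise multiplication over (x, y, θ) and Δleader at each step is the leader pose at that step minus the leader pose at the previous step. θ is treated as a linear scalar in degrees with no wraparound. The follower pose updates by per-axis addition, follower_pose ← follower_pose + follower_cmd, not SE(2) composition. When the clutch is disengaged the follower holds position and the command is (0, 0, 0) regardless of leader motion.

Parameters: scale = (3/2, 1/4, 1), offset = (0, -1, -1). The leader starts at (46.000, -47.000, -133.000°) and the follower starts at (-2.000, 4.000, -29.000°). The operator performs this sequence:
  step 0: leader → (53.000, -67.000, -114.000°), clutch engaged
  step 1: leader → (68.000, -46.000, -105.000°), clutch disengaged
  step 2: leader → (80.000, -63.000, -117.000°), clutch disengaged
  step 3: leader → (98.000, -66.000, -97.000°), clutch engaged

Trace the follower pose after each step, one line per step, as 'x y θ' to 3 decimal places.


step 0: Δleader=(7.000, -20.000, 19.000°), engaged; cmd=(10.500, -6.000, 18.000°) → follower=(8.500, -2.000, -11.000°)
step 1: Δleader=(15.000, 21.000, 9.000°), disengaged; cmd=(0,0,0) → follower holds at (8.500, -2.000, -11.000°)
step 2: Δleader=(12.000, -17.000, -12.000°), disengaged; cmd=(0,0,0) → follower holds at (8.500, -2.000, -11.000°)
step 3: Δleader=(18.000, -3.000, 20.000°), engaged; cmd=(27.000, -1.750, 19.000°) → follower=(35.500, -3.750, 8.000°)

8.500 -2.000 -11.000
8.500 -2.000 -11.000
8.500 -2.000 -11.000
35.500 -3.750 8.000


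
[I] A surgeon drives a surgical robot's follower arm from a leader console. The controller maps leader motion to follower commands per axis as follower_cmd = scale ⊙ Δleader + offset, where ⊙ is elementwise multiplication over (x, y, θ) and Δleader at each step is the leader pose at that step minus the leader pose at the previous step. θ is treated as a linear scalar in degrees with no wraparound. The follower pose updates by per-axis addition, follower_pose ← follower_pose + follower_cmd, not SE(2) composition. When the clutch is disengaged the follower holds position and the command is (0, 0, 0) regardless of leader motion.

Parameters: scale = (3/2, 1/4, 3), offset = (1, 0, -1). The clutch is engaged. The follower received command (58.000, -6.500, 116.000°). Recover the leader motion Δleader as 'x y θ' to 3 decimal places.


38.000 -26.000 39.000

axis x: (58.000 − 1) / (3/2) = 38.000
axis y: (-6.500 − 0) / (1/4) = -26.000
axis θ: (116.000 − -1) / (3) = 39.000


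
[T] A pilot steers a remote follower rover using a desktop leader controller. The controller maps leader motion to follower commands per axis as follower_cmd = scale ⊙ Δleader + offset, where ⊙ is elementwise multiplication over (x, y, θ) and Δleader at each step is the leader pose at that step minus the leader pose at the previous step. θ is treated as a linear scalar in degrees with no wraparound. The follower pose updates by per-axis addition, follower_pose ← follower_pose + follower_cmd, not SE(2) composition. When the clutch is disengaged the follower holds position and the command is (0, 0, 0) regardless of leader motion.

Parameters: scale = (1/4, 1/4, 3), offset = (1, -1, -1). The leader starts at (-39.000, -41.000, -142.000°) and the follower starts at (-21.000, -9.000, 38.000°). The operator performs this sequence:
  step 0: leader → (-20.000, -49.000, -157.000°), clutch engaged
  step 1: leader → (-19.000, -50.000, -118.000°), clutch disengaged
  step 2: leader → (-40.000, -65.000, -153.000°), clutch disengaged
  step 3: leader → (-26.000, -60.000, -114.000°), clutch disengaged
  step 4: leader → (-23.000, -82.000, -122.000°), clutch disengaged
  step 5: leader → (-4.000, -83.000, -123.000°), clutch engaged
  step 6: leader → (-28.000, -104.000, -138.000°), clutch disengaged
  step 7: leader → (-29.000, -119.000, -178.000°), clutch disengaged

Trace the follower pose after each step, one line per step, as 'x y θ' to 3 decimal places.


step 0: Δleader=(19.000, -8.000, -15.000°), engaged; cmd=(5.750, -3.000, -46.000°) → follower=(-15.250, -12.000, -8.000°)
step 1: Δleader=(1.000, -1.000, 39.000°), disengaged; cmd=(0,0,0) → follower holds at (-15.250, -12.000, -8.000°)
step 2: Δleader=(-21.000, -15.000, -35.000°), disengaged; cmd=(0,0,0) → follower holds at (-15.250, -12.000, -8.000°)
step 3: Δleader=(14.000, 5.000, 39.000°), disengaged; cmd=(0,0,0) → follower holds at (-15.250, -12.000, -8.000°)
step 4: Δleader=(3.000, -22.000, -8.000°), disengaged; cmd=(0,0,0) → follower holds at (-15.250, -12.000, -8.000°)
step 5: Δleader=(19.000, -1.000, -1.000°), engaged; cmd=(5.750, -1.250, -4.000°) → follower=(-9.500, -13.250, -12.000°)
step 6: Δleader=(-24.000, -21.000, -15.000°), disengaged; cmd=(0,0,0) → follower holds at (-9.500, -13.250, -12.000°)
step 7: Δleader=(-1.000, -15.000, -40.000°), disengaged; cmd=(0,0,0) → follower holds at (-9.500, -13.250, -12.000°)

-15.250 -12.000 -8.000
-15.250 -12.000 -8.000
-15.250 -12.000 -8.000
-15.250 -12.000 -8.000
-15.250 -12.000 -8.000
-9.500 -13.250 -12.000
-9.500 -13.250 -12.000
-9.500 -13.250 -12.000


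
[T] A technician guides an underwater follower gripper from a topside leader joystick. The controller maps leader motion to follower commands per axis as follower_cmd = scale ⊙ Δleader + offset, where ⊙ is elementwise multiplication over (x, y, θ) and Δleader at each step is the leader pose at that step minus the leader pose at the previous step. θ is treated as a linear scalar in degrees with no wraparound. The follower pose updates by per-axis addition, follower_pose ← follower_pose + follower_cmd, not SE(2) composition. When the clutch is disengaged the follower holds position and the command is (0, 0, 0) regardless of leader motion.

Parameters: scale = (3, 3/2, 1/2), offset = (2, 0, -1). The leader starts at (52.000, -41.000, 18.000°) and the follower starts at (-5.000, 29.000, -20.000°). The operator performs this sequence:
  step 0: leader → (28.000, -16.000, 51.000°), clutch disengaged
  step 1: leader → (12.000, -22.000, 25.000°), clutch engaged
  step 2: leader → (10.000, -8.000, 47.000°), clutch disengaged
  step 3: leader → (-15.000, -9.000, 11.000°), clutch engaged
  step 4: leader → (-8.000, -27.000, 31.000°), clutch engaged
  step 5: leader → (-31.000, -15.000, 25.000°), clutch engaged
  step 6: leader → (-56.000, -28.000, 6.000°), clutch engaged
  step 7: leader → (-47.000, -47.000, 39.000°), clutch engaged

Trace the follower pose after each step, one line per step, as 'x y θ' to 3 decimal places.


-5.000 29.000 -20.000
-51.000 20.000 -34.000
-51.000 20.000 -34.000
-124.000 18.500 -53.000
-101.000 -8.500 -44.000
-168.000 9.500 -48.000
-241.000 -10.000 -58.500
-212.000 -38.500 -43.000

step 0: Δleader=(-24.000, 25.000, 33.000°), disengaged; cmd=(0,0,0) → follower holds at (-5.000, 29.000, -20.000°)
step 1: Δleader=(-16.000, -6.000, -26.000°), engaged; cmd=(-46.000, -9.000, -14.000°) → follower=(-51.000, 20.000, -34.000°)
step 2: Δleader=(-2.000, 14.000, 22.000°), disengaged; cmd=(0,0,0) → follower holds at (-51.000, 20.000, -34.000°)
step 3: Δleader=(-25.000, -1.000, -36.000°), engaged; cmd=(-73.000, -1.500, -19.000°) → follower=(-124.000, 18.500, -53.000°)
step 4: Δleader=(7.000, -18.000, 20.000°), engaged; cmd=(23.000, -27.000, 9.000°) → follower=(-101.000, -8.500, -44.000°)
step 5: Δleader=(-23.000, 12.000, -6.000°), engaged; cmd=(-67.000, 18.000, -4.000°) → follower=(-168.000, 9.500, -48.000°)
step 6: Δleader=(-25.000, -13.000, -19.000°), engaged; cmd=(-73.000, -19.500, -10.500°) → follower=(-241.000, -10.000, -58.500°)
step 7: Δleader=(9.000, -19.000, 33.000°), engaged; cmd=(29.000, -28.500, 15.500°) → follower=(-212.000, -38.500, -43.000°)


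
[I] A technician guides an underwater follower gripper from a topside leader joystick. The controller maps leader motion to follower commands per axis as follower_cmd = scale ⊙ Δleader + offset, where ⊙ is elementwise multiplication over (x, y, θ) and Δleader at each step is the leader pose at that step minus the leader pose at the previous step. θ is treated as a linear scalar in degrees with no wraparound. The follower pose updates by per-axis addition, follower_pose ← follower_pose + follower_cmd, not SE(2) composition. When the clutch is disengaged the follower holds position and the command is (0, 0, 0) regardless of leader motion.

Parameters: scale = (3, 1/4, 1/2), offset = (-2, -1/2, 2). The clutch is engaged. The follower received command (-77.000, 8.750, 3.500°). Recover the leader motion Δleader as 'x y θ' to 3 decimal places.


axis x: (-77.000 − -2) / (3) = -25.000
axis y: (8.750 − -1/2) / (1/4) = 37.000
axis θ: (3.500 − 2) / (1/2) = 3.000

-25.000 37.000 3.000


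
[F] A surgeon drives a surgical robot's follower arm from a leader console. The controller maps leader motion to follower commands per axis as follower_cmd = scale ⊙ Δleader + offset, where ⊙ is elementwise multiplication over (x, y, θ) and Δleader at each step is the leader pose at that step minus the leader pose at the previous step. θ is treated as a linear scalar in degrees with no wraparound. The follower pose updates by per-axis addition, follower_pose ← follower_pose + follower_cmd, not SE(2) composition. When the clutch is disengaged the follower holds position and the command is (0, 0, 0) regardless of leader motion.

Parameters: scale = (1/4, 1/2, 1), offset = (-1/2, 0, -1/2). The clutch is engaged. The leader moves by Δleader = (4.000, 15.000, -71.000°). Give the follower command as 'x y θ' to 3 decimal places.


0.500 7.500 -71.500

axis x: 1/4·4.000 + -1/2 = 0.500
axis y: 1/2·15.000 + 0 = 7.500
axis θ: 1·-71.000 + -1/2 = -71.500


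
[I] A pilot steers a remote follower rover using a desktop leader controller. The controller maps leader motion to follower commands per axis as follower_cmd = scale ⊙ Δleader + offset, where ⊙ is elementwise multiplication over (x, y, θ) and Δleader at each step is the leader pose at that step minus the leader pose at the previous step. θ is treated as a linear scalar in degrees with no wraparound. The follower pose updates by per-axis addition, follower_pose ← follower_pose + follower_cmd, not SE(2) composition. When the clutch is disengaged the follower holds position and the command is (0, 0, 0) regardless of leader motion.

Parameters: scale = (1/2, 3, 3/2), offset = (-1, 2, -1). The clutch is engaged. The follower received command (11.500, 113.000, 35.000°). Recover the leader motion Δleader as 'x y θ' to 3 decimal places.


25.000 37.000 24.000

axis x: (11.500 − -1) / (1/2) = 25.000
axis y: (113.000 − 2) / (3) = 37.000
axis θ: (35.000 − -1) / (3/2) = 24.000


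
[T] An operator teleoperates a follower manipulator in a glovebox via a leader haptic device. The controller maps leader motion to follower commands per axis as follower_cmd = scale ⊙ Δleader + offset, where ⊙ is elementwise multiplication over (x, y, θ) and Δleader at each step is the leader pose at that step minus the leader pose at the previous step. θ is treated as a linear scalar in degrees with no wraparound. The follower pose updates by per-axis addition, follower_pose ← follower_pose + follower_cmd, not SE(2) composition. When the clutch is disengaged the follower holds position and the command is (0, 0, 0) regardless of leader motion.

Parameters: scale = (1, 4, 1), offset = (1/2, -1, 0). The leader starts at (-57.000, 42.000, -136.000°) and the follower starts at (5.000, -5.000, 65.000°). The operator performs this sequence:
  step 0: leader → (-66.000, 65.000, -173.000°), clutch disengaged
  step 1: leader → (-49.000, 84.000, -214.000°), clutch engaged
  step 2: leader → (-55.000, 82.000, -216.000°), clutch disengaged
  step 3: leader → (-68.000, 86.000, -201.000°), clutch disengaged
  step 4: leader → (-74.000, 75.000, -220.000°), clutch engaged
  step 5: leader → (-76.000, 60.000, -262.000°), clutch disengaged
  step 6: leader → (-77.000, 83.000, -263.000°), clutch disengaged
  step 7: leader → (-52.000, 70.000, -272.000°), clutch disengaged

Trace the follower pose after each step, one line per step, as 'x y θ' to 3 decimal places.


5.000 -5.000 65.000
22.500 70.000 24.000
22.500 70.000 24.000
22.500 70.000 24.000
17.000 25.000 5.000
17.000 25.000 5.000
17.000 25.000 5.000
17.000 25.000 5.000

step 0: Δleader=(-9.000, 23.000, -37.000°), disengaged; cmd=(0,0,0) → follower holds at (5.000, -5.000, 65.000°)
step 1: Δleader=(17.000, 19.000, -41.000°), engaged; cmd=(17.500, 75.000, -41.000°) → follower=(22.500, 70.000, 24.000°)
step 2: Δleader=(-6.000, -2.000, -2.000°), disengaged; cmd=(0,0,0) → follower holds at (22.500, 70.000, 24.000°)
step 3: Δleader=(-13.000, 4.000, 15.000°), disengaged; cmd=(0,0,0) → follower holds at (22.500, 70.000, 24.000°)
step 4: Δleader=(-6.000, -11.000, -19.000°), engaged; cmd=(-5.500, -45.000, -19.000°) → follower=(17.000, 25.000, 5.000°)
step 5: Δleader=(-2.000, -15.000, -42.000°), disengaged; cmd=(0,0,0) → follower holds at (17.000, 25.000, 5.000°)
step 6: Δleader=(-1.000, 23.000, -1.000°), disengaged; cmd=(0,0,0) → follower holds at (17.000, 25.000, 5.000°)
step 7: Δleader=(25.000, -13.000, -9.000°), disengaged; cmd=(0,0,0) → follower holds at (17.000, 25.000, 5.000°)


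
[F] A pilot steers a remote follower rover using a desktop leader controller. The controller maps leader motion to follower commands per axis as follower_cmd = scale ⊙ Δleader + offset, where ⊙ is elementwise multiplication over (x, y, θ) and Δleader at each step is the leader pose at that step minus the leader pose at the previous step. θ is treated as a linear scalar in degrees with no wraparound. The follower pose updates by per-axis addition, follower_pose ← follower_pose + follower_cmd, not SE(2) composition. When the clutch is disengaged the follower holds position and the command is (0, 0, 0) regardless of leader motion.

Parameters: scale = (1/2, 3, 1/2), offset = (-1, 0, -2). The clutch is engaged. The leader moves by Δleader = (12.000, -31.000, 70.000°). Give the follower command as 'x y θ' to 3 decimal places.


axis x: 1/2·12.000 + -1 = 5.000
axis y: 3·-31.000 + 0 = -93.000
axis θ: 1/2·70.000 + -2 = 33.000

5.000 -93.000 33.000


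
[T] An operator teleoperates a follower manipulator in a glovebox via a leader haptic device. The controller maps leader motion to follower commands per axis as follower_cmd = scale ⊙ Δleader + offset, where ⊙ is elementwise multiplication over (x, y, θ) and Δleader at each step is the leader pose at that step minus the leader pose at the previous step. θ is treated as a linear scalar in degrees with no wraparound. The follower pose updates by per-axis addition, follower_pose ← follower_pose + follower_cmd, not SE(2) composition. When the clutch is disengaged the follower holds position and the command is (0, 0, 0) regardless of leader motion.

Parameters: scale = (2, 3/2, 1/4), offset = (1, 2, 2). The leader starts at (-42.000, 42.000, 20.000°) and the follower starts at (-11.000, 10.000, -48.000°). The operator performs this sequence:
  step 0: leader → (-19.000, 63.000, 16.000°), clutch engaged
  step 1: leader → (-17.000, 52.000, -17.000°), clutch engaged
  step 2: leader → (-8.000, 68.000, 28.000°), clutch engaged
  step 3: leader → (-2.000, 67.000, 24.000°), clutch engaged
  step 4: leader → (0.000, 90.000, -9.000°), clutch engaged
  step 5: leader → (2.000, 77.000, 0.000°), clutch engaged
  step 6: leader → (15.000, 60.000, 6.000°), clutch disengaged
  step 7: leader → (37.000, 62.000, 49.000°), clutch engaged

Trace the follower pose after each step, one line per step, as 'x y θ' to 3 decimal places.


step 0: Δleader=(23.000, 21.000, -4.000°), engaged; cmd=(47.000, 33.500, 1.000°) → follower=(36.000, 43.500, -47.000°)
step 1: Δleader=(2.000, -11.000, -33.000°), engaged; cmd=(5.000, -14.500, -6.250°) → follower=(41.000, 29.000, -53.250°)
step 2: Δleader=(9.000, 16.000, 45.000°), engaged; cmd=(19.000, 26.000, 13.250°) → follower=(60.000, 55.000, -40.000°)
step 3: Δleader=(6.000, -1.000, -4.000°), engaged; cmd=(13.000, 0.500, 1.000°) → follower=(73.000, 55.500, -39.000°)
step 4: Δleader=(2.000, 23.000, -33.000°), engaged; cmd=(5.000, 36.500, -6.250°) → follower=(78.000, 92.000, -45.250°)
step 5: Δleader=(2.000, -13.000, 9.000°), engaged; cmd=(5.000, -17.500, 4.250°) → follower=(83.000, 74.500, -41.000°)
step 6: Δleader=(13.000, -17.000, 6.000°), disengaged; cmd=(0,0,0) → follower holds at (83.000, 74.500, -41.000°)
step 7: Δleader=(22.000, 2.000, 43.000°), engaged; cmd=(45.000, 5.000, 12.750°) → follower=(128.000, 79.500, -28.250°)

36.000 43.500 -47.000
41.000 29.000 -53.250
60.000 55.000 -40.000
73.000 55.500 -39.000
78.000 92.000 -45.250
83.000 74.500 -41.000
83.000 74.500 -41.000
128.000 79.500 -28.250


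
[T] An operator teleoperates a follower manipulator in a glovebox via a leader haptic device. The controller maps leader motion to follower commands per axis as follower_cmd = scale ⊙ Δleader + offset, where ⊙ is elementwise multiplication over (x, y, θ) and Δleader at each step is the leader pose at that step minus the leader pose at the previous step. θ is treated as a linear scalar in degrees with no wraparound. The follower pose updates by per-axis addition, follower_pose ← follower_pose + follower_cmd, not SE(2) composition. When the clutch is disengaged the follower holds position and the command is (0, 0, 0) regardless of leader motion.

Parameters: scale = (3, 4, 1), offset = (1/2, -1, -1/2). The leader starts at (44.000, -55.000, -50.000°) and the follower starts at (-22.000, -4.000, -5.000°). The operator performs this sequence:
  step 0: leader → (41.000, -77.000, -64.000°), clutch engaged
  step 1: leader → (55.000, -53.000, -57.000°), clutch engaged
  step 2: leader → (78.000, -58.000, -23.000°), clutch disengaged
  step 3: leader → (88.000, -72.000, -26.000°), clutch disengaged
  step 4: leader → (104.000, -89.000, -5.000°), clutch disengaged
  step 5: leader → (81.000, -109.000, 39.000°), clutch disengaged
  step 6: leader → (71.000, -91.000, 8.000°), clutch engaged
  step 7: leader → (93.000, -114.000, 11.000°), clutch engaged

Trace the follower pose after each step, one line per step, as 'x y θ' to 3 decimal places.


step 0: Δleader=(-3.000, -22.000, -14.000°), engaged; cmd=(-8.500, -89.000, -14.500°) → follower=(-30.500, -93.000, -19.500°)
step 1: Δleader=(14.000, 24.000, 7.000°), engaged; cmd=(42.500, 95.000, 6.500°) → follower=(12.000, 2.000, -13.000°)
step 2: Δleader=(23.000, -5.000, 34.000°), disengaged; cmd=(0,0,0) → follower holds at (12.000, 2.000, -13.000°)
step 3: Δleader=(10.000, -14.000, -3.000°), disengaged; cmd=(0,0,0) → follower holds at (12.000, 2.000, -13.000°)
step 4: Δleader=(16.000, -17.000, 21.000°), disengaged; cmd=(0,0,0) → follower holds at (12.000, 2.000, -13.000°)
step 5: Δleader=(-23.000, -20.000, 44.000°), disengaged; cmd=(0,0,0) → follower holds at (12.000, 2.000, -13.000°)
step 6: Δleader=(-10.000, 18.000, -31.000°), engaged; cmd=(-29.500, 71.000, -31.500°) → follower=(-17.500, 73.000, -44.500°)
step 7: Δleader=(22.000, -23.000, 3.000°), engaged; cmd=(66.500, -93.000, 2.500°) → follower=(49.000, -20.000, -42.000°)

-30.500 -93.000 -19.500
12.000 2.000 -13.000
12.000 2.000 -13.000
12.000 2.000 -13.000
12.000 2.000 -13.000
12.000 2.000 -13.000
-17.500 73.000 -44.500
49.000 -20.000 -42.000


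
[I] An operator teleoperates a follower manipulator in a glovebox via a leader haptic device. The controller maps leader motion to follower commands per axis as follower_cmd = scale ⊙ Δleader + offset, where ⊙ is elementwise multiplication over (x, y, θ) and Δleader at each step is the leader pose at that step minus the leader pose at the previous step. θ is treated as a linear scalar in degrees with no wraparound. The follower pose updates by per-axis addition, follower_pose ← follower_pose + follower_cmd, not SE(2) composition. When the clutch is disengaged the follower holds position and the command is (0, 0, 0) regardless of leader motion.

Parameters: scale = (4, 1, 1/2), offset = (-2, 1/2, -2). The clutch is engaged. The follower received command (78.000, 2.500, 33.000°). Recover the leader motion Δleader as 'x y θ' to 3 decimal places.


axis x: (78.000 − -2) / (4) = 20.000
axis y: (2.500 − 1/2) / (1) = 2.000
axis θ: (33.000 − -2) / (1/2) = 70.000

20.000 2.000 70.000


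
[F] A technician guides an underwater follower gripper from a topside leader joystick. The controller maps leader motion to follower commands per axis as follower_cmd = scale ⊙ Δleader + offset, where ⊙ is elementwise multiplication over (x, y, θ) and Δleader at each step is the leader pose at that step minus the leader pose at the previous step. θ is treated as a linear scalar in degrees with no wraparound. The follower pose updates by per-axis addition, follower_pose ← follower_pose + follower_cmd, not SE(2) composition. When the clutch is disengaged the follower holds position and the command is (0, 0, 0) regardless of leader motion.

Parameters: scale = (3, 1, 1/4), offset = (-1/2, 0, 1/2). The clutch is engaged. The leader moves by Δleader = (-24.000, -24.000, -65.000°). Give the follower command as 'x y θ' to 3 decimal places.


axis x: 3·-24.000 + -1/2 = -72.500
axis y: 1·-24.000 + 0 = -24.000
axis θ: 1/4·-65.000 + 1/2 = -15.750

-72.500 -24.000 -15.750


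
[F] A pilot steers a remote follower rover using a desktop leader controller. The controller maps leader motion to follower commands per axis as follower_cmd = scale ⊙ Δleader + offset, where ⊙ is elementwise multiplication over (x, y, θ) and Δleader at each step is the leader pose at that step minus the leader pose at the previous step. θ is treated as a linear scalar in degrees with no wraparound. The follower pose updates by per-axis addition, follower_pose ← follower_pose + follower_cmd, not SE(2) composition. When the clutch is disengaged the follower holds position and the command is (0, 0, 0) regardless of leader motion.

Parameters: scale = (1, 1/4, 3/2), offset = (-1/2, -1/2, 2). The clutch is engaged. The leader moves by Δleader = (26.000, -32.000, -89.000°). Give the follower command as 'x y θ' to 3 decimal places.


axis x: 1·26.000 + -1/2 = 25.500
axis y: 1/4·-32.000 + -1/2 = -8.500
axis θ: 3/2·-89.000 + 2 = -131.500

25.500 -8.500 -131.500


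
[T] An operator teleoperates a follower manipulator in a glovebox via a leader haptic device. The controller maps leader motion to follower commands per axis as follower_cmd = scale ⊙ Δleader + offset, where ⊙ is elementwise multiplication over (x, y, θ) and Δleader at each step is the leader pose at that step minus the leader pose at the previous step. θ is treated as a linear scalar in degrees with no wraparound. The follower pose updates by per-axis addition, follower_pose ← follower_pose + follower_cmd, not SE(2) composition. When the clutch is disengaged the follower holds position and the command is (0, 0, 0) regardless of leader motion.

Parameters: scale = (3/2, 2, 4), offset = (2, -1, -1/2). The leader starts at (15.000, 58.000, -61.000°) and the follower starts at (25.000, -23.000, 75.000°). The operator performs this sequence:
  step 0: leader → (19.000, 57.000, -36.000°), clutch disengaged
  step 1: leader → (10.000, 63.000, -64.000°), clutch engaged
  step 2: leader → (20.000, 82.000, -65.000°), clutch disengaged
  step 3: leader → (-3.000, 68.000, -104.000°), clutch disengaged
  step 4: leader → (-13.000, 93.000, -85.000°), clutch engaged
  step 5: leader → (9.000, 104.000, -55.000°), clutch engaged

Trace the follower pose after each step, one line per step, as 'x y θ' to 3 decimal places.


25.000 -23.000 75.000
13.500 -12.000 -37.500
13.500 -12.000 -37.500
13.500 -12.000 -37.500
0.500 37.000 38.000
35.500 58.000 157.500

step 0: Δleader=(4.000, -1.000, 25.000°), disengaged; cmd=(0,0,0) → follower holds at (25.000, -23.000, 75.000°)
step 1: Δleader=(-9.000, 6.000, -28.000°), engaged; cmd=(-11.500, 11.000, -112.500°) → follower=(13.500, -12.000, -37.500°)
step 2: Δleader=(10.000, 19.000, -1.000°), disengaged; cmd=(0,0,0) → follower holds at (13.500, -12.000, -37.500°)
step 3: Δleader=(-23.000, -14.000, -39.000°), disengaged; cmd=(0,0,0) → follower holds at (13.500, -12.000, -37.500°)
step 4: Δleader=(-10.000, 25.000, 19.000°), engaged; cmd=(-13.000, 49.000, 75.500°) → follower=(0.500, 37.000, 38.000°)
step 5: Δleader=(22.000, 11.000, 30.000°), engaged; cmd=(35.000, 21.000, 119.500°) → follower=(35.500, 58.000, 157.500°)


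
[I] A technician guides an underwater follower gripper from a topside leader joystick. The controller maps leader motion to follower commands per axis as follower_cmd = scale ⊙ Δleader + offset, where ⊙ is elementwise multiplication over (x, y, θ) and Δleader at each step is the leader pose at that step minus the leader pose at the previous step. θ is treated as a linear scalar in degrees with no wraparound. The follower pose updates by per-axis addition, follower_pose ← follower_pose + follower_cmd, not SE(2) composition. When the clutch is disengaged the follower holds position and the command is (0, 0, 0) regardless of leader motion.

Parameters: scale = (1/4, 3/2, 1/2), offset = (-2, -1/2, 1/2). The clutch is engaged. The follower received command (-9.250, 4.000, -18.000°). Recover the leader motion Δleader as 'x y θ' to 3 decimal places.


axis x: (-9.250 − -2) / (1/4) = -29.000
axis y: (4.000 − -1/2) / (3/2) = 3.000
axis θ: (-18.000 − 1/2) / (1/2) = -37.000

-29.000 3.000 -37.000


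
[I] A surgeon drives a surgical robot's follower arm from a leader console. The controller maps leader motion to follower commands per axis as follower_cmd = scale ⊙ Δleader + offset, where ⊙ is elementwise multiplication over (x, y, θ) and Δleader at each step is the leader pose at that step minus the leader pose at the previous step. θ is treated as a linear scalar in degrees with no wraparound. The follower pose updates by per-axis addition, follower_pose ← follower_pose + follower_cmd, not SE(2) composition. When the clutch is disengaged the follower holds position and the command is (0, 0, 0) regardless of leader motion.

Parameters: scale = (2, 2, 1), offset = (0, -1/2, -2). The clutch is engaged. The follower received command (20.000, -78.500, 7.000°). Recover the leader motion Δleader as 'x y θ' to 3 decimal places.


axis x: (20.000 − 0) / (2) = 10.000
axis y: (-78.500 − -1/2) / (2) = -39.000
axis θ: (7.000 − -2) / (1) = 9.000

10.000 -39.000 9.000


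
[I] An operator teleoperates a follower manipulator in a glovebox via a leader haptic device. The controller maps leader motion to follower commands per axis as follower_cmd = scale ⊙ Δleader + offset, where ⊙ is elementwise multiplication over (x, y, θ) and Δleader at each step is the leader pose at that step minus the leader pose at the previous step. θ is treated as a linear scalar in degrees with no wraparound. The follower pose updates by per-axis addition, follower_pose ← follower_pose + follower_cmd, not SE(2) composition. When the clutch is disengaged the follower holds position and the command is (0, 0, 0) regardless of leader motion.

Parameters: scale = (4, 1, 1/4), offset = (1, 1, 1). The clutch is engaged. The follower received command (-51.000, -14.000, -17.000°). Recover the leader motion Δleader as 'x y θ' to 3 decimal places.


axis x: (-51.000 − 1) / (4) = -13.000
axis y: (-14.000 − 1) / (1) = -15.000
axis θ: (-17.000 − 1) / (1/4) = -72.000

-13.000 -15.000 -72.000


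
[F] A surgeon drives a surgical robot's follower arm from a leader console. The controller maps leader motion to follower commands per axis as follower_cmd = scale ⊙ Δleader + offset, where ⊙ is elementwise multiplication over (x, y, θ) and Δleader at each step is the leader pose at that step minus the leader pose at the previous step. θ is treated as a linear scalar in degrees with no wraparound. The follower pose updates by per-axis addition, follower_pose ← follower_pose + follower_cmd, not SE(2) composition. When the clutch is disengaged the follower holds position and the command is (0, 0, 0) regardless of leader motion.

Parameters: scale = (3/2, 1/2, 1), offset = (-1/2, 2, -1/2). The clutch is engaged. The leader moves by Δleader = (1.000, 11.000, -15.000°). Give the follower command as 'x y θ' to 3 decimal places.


1.000 7.500 -15.500

axis x: 3/2·1.000 + -1/2 = 1.000
axis y: 1/2·11.000 + 2 = 7.500
axis θ: 1·-15.000 + -1/2 = -15.500


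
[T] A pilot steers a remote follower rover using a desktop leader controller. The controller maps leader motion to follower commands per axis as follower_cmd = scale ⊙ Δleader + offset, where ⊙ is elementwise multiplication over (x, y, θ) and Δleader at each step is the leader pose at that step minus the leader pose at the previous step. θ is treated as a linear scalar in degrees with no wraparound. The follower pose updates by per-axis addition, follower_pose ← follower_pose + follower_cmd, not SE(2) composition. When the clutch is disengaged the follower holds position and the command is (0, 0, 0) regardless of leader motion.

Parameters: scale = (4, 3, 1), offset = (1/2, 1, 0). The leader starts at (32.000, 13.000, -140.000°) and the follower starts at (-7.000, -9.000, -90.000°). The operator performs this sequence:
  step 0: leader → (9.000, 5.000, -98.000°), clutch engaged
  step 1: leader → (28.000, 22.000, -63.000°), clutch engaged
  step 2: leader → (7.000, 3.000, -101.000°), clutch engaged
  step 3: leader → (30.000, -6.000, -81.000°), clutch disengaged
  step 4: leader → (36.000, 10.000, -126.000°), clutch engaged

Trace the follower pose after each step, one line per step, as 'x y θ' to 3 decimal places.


-98.500 -32.000 -48.000
-22.000 20.000 -13.000
-105.500 -36.000 -51.000
-105.500 -36.000 -51.000
-81.000 13.000 -96.000

step 0: Δleader=(-23.000, -8.000, 42.000°), engaged; cmd=(-91.500, -23.000, 42.000°) → follower=(-98.500, -32.000, -48.000°)
step 1: Δleader=(19.000, 17.000, 35.000°), engaged; cmd=(76.500, 52.000, 35.000°) → follower=(-22.000, 20.000, -13.000°)
step 2: Δleader=(-21.000, -19.000, -38.000°), engaged; cmd=(-83.500, -56.000, -38.000°) → follower=(-105.500, -36.000, -51.000°)
step 3: Δleader=(23.000, -9.000, 20.000°), disengaged; cmd=(0,0,0) → follower holds at (-105.500, -36.000, -51.000°)
step 4: Δleader=(6.000, 16.000, -45.000°), engaged; cmd=(24.500, 49.000, -45.000°) → follower=(-81.000, 13.000, -96.000°)


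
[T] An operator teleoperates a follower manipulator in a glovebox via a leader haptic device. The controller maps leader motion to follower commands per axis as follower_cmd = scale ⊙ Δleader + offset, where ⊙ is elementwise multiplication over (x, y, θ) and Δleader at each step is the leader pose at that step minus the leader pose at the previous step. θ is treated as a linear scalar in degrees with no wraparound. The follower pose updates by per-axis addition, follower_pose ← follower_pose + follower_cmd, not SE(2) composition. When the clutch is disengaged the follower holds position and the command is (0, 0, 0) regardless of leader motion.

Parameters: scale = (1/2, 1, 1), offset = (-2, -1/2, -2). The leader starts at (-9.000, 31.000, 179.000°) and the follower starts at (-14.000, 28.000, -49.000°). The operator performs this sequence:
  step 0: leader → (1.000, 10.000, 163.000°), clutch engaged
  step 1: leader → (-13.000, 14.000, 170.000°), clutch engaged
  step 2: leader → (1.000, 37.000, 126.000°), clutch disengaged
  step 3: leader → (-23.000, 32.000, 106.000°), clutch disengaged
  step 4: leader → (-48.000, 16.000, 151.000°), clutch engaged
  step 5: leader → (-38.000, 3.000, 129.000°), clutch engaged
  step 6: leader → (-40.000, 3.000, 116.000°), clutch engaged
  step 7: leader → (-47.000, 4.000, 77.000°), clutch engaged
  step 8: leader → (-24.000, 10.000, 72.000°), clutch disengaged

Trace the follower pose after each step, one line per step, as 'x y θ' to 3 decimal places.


-11.000 6.500 -67.000
-20.000 10.000 -62.000
-20.000 10.000 -62.000
-20.000 10.000 -62.000
-34.500 -6.500 -19.000
-31.500 -20.000 -43.000
-34.500 -20.500 -58.000
-40.000 -20.000 -99.000
-40.000 -20.000 -99.000

step 0: Δleader=(10.000, -21.000, -16.000°), engaged; cmd=(3.000, -21.500, -18.000°) → follower=(-11.000, 6.500, -67.000°)
step 1: Δleader=(-14.000, 4.000, 7.000°), engaged; cmd=(-9.000, 3.500, 5.000°) → follower=(-20.000, 10.000, -62.000°)
step 2: Δleader=(14.000, 23.000, -44.000°), disengaged; cmd=(0,0,0) → follower holds at (-20.000, 10.000, -62.000°)
step 3: Δleader=(-24.000, -5.000, -20.000°), disengaged; cmd=(0,0,0) → follower holds at (-20.000, 10.000, -62.000°)
step 4: Δleader=(-25.000, -16.000, 45.000°), engaged; cmd=(-14.500, -16.500, 43.000°) → follower=(-34.500, -6.500, -19.000°)
step 5: Δleader=(10.000, -13.000, -22.000°), engaged; cmd=(3.000, -13.500, -24.000°) → follower=(-31.500, -20.000, -43.000°)
step 6: Δleader=(-2.000, 0.000, -13.000°), engaged; cmd=(-3.000, -0.500, -15.000°) → follower=(-34.500, -20.500, -58.000°)
step 7: Δleader=(-7.000, 1.000, -39.000°), engaged; cmd=(-5.500, 0.500, -41.000°) → follower=(-40.000, -20.000, -99.000°)
step 8: Δleader=(23.000, 6.000, -5.000°), disengaged; cmd=(0,0,0) → follower holds at (-40.000, -20.000, -99.000°)


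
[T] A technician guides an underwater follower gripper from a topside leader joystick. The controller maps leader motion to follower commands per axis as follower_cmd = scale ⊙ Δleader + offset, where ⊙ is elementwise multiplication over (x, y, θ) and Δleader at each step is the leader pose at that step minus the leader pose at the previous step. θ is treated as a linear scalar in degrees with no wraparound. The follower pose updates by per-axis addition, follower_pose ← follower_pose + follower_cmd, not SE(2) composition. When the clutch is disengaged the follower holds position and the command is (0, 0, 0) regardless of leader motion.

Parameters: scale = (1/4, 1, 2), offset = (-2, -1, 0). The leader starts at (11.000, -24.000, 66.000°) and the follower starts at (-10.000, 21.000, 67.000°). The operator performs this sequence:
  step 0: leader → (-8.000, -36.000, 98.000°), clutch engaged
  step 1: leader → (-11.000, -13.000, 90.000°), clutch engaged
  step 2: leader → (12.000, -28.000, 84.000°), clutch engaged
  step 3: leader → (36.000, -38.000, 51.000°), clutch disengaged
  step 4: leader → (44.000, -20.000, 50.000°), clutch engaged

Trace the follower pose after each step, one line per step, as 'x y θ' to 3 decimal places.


step 0: Δleader=(-19.000, -12.000, 32.000°), engaged; cmd=(-6.750, -13.000, 64.000°) → follower=(-16.750, 8.000, 131.000°)
step 1: Δleader=(-3.000, 23.000, -8.000°), engaged; cmd=(-2.750, 22.000, -16.000°) → follower=(-19.500, 30.000, 115.000°)
step 2: Δleader=(23.000, -15.000, -6.000°), engaged; cmd=(3.750, -16.000, -12.000°) → follower=(-15.750, 14.000, 103.000°)
step 3: Δleader=(24.000, -10.000, -33.000°), disengaged; cmd=(0,0,0) → follower holds at (-15.750, 14.000, 103.000°)
step 4: Δleader=(8.000, 18.000, -1.000°), engaged; cmd=(0.000, 17.000, -2.000°) → follower=(-15.750, 31.000, 101.000°)

-16.750 8.000 131.000
-19.500 30.000 115.000
-15.750 14.000 103.000
-15.750 14.000 103.000
-15.750 31.000 101.000


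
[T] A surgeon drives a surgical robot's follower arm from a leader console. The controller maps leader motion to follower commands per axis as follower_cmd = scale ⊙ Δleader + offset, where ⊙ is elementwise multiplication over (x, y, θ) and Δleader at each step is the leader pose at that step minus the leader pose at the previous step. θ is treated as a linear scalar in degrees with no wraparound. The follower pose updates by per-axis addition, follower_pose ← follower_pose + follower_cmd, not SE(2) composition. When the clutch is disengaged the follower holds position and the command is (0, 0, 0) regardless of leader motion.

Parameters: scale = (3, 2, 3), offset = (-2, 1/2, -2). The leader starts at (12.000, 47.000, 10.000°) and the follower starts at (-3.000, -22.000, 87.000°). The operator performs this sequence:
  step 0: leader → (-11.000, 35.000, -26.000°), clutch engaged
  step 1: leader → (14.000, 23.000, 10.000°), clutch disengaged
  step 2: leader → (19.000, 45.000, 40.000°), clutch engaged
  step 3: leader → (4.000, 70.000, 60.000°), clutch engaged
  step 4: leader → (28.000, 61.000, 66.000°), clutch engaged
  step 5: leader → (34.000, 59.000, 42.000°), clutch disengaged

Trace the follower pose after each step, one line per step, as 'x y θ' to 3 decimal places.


-74.000 -45.500 -23.000
-74.000 -45.500 -23.000
-61.000 -1.000 65.000
-108.000 49.500 123.000
-38.000 32.000 139.000
-38.000 32.000 139.000

step 0: Δleader=(-23.000, -12.000, -36.000°), engaged; cmd=(-71.000, -23.500, -110.000°) → follower=(-74.000, -45.500, -23.000°)
step 1: Δleader=(25.000, -12.000, 36.000°), disengaged; cmd=(0,0,0) → follower holds at (-74.000, -45.500, -23.000°)
step 2: Δleader=(5.000, 22.000, 30.000°), engaged; cmd=(13.000, 44.500, 88.000°) → follower=(-61.000, -1.000, 65.000°)
step 3: Δleader=(-15.000, 25.000, 20.000°), engaged; cmd=(-47.000, 50.500, 58.000°) → follower=(-108.000, 49.500, 123.000°)
step 4: Δleader=(24.000, -9.000, 6.000°), engaged; cmd=(70.000, -17.500, 16.000°) → follower=(-38.000, 32.000, 139.000°)
step 5: Δleader=(6.000, -2.000, -24.000°), disengaged; cmd=(0,0,0) → follower holds at (-38.000, 32.000, 139.000°)
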